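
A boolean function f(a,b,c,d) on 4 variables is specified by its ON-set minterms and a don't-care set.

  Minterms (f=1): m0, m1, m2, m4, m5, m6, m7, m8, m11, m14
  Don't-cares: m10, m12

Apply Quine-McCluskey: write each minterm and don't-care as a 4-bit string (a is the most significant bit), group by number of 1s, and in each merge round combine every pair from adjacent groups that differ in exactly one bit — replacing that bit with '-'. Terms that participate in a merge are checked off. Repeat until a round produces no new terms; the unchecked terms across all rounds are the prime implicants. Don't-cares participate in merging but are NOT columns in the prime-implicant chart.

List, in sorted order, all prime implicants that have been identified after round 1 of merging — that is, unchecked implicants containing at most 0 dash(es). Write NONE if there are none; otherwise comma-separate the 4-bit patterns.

Round 0: 0000✓ 0001✓ 0010✓ 0100✓ 0101✓ 0110✓ 0111✓ 1000✓ 1010✓ 1011✓ 1100✓ 1110✓
Round 1: -000✓ -010✓ -100✓ -110✓ 0-00✓ 0-01✓ 0-10✓ 00-0✓ 000-✓ 01-0✓ 01-1✓ 010-✓ 011-✓ 1-00✓ 1-10✓ 10-0✓ 101- 11-0✓
Round 2: --00✓ --10✓ -0-0✓ -1-0✓ 0--0✓ 0-0- 01-- 1--0✓
Round 3: ---0
PIs = {---0, 0-0-, 01--, 101-}

NONE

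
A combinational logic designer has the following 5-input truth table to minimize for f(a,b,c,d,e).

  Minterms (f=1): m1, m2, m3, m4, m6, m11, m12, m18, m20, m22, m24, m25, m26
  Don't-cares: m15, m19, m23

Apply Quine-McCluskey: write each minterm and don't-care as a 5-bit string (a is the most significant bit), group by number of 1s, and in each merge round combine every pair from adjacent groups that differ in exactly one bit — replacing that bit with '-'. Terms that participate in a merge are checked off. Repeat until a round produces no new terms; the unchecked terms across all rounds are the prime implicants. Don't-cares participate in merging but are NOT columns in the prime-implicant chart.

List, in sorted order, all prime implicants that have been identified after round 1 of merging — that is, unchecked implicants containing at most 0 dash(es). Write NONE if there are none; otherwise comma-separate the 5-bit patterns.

NONE

Round 0: 00001✓ 00010✓ 00011✓ 00100✓ 00110✓ 01011✓ 01100✓ 01111✓ 10010✓ 10011✓ 10100✓ 10110✓ 10111✓ 11000✓ 11001✓ 11010✓
Round 1: -0010✓ -0011✓ -0100✓ -0110✓ 0-011 0-100 00-10✓ 000-1 0001-✓ 001-0✓ 01-11 1-010 10-10✓ 10-11✓ 1001-✓ 101-0✓ 1011-✓ 110-0 1100-
Round 2: -0-10 -001- -01-0 10-1-
PIs = {-0-10, -001-, -01-0, 0-011, 0-100, 000-1, 01-11, 1-010, 10-1-, 110-0, 1100-}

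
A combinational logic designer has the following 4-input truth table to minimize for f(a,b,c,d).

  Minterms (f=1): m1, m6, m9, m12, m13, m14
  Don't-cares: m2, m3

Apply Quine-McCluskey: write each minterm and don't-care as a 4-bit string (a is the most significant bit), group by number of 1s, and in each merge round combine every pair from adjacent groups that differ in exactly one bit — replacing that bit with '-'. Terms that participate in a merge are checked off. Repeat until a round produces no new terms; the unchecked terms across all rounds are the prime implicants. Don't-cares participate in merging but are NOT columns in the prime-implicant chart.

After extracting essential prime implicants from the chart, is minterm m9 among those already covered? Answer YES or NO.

[col 0] 0001*, 0010*, 0011*, 0110*, 1001*, 1100*, 1101*, 1110*
[col 1] -001, -110, 0-10, 00-1, 001-, 1-01, 11-0, 110-
Prime implicants: -001, -110, 0-10, 00-1, 001-, 1-01, 11-0, 110-
PI chart (minterm → PIs covering it):
  1 | -001,00-1
  6 | -110,0-10
  9 | -001,1-01
  12 | 11-0,110-
  13 | 1-01,110-
  14 | -110,11-0
(no essential prime implicants)

NO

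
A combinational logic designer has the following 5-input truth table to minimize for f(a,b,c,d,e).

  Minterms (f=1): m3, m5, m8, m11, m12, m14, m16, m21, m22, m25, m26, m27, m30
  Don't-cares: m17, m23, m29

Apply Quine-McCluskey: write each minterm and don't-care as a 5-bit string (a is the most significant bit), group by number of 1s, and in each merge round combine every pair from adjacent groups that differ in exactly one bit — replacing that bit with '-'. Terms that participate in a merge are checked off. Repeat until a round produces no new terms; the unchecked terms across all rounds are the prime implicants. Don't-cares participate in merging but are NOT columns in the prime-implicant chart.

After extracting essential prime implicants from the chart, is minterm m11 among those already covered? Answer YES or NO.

YES

size-2^0 implicants → 00011(✓)  00101(✓)  01000(✓)  01011(✓)  01100(✓)  01110(✓)  10000(✓)  10001(✓)  10101(✓)  10110(✓)  10111(✓)  11001(✓)  11010(✓)  11011(✓)  11101(✓)  11110(✓)
size-2^1 implicants → -0101  -1011  -1110  0-011  01-00  011-0  1-001(✓)  1-101(✓)  1-110  10-01(✓)  1000-  101-1  1011-  11-01(✓)  11-10  110-1  1101-
size-2^2 implicants → 1--01
Unchecked terms (primes): -0101, -1011, -1110, 0-011, 01-00, 011-0, 1--01, 1-110, 1000-, 101-1, 1011-, 11-10, 110-1, 1101-
Minterm coverage:
  m3 ⊆ 0-011 [E]
  m5 ⊆ -0101 [E]
  m8 ⊆ 01-00 [E]
  m11 ⊆ -1011,0-011
  m12 ⊆ 01-00,011-0
  m14 ⊆ -1110,011-0
  m16 ⊆ 1000- [E]
  m21 ⊆ -0101,1--01,101-1
  m22 ⊆ 1-110,1011-
  m25 ⊆ 1--01,110-1
  m26 ⊆ 11-10,1101-
  m27 ⊆ -1011,110-1,1101-
  m30 ⊆ -1110,1-110,11-10
E = {-0101, 0-011, 01-00, 1000-}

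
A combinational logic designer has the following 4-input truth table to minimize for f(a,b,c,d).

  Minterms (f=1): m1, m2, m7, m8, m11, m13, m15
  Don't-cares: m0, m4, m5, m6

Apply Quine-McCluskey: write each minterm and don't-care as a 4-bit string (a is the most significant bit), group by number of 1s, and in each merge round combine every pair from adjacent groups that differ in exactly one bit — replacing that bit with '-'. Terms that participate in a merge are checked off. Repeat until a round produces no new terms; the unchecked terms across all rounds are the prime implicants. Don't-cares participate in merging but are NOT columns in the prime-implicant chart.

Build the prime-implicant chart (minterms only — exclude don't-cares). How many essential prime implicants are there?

size-2^0 implicants → 0000(✓)  0001(✓)  0010(✓)  0100(✓)  0101(✓)  0110(✓)  0111(✓)  1000(✓)  1011(✓)  1101(✓)  1111(✓)
size-2^1 implicants → -000  -101(✓)  -111(✓)  0-00(✓)  0-01(✓)  0-10(✓)  00-0(✓)  000-(✓)  01-0(✓)  01-1(✓)  010-(✓)  011-(✓)  1-11  11-1(✓)
size-2^2 implicants → -1-1  0--0  0-0-  01--
Unchecked terms (primes): -000, -1-1, 0--0, 0-0-, 01--, 1-11
Minterm coverage:
  m1 ⊆ 0-0- [E]
  m2 ⊆ 0--0 [E]
  m7 ⊆ -1-1,01--
  m8 ⊆ -000 [E]
  m11 ⊆ 1-11 [E]
  m13 ⊆ -1-1 [E]
  m15 ⊆ -1-1,1-11
E = {-000, -1-1, 0--0, 0-0-, 1-11}

5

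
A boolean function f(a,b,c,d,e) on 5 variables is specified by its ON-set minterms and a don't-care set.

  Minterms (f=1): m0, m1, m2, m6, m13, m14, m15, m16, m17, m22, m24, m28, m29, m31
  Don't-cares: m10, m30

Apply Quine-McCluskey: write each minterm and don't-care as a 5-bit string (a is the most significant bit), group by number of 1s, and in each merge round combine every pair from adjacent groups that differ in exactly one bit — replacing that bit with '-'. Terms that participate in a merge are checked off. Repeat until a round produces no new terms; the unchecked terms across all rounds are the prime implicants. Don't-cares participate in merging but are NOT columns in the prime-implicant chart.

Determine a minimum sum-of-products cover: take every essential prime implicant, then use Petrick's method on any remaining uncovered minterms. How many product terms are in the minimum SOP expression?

5

[col 0] 00000*, 00001*, 00010*, 00110*, 01010*, 01101*, 01110*, 01111*, 10000*, 10001*, 10110*, 11000*, 11100*, 11101*, 11110*, 11111*
[col 1] -0000*, -0001*, -0110*, -1101*, -1110*, -1111*, 0-010*, 0-110*, 00-10*, 000-0, 0000-*, 01-10*, 011-1*, 0111-*, 1-000, 1-110*, 1000-*, 11-00, 111-0*, 111-1*, 1110-*, 1111-*
[col 2] --110, -000-, -11-1, -111-, 0--10, 111--
Prime implicants: --110, -000-, -11-1, -111-, 0--10, 000-0, 1-000, 11-00, 111--
PI chart (minterm → PIs covering it):
  0 | -000-,000-0
  1 | -000-  (sole → essential)
  2 | 0--10,000-0
  6 | --110,0--10
  13 | -11-1  (sole → essential)
  14 | --110,-111-,0--10
  15 | -11-1,-111-
  16 | -000-,1-000
  17 | -000-  (sole → essential)
  22 | --110  (sole → essential)
  24 | 1-000,11-00
  28 | 11-00,111--
  29 | -11-1,111--
  31 | -11-1,-111-,111--
Essential prime implicants: --110, -000-, -11-1
Petrick residual → 0--10, 11-00
Minimum SOP uses 5 PIs: cde' + b'c'd' + bce + a'de' + abd'e'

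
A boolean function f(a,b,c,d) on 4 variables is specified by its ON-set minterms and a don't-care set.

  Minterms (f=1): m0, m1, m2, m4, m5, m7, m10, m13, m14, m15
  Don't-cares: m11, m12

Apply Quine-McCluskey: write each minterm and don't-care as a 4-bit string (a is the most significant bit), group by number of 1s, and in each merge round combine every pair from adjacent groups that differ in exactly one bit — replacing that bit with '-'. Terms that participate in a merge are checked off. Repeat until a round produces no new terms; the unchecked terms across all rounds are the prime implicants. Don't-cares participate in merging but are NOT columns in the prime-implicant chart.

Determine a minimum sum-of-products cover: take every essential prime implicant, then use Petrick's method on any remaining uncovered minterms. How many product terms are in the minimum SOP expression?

4

Round 0: 0000✓ 0001✓ 0010✓ 0100✓ 0101✓ 0111✓ 1010✓ 1011✓ 1100✓ 1101✓ 1110✓ 1111✓
Round 1: -010 -100✓ -101✓ -111✓ 0-00✓ 0-01✓ 00-0 000-✓ 01-1✓ 010-✓ 1-10✓ 1-11✓ 101-✓ 11-0✓ 11-1✓ 110-✓ 111-✓
Round 2: -1-1 -10- 0-0- 1-1- 11--
PIs = {-010, -1-1, -10-, 0-0-, 00-0, 1-1-, 11--}
Coverage chart:
  m0: 0-0-,00-0
  m1: 0-0- ←essential
  m2: -010,00-0
  m4: -10-,0-0-
  m5: -1-1,-10-,0-0-
  m7: -1-1 ←essential
  m10: -010,1-1-
  m13: -1-1,-10-,11--
  m14: 1-1-,11--
  m15: -1-1,1-1-,11--
Essential: -1-1, 0-0-
Petrick residual → -010, 1-1-
Min cover (4 terms): b'cd' + bd + a'c' + ac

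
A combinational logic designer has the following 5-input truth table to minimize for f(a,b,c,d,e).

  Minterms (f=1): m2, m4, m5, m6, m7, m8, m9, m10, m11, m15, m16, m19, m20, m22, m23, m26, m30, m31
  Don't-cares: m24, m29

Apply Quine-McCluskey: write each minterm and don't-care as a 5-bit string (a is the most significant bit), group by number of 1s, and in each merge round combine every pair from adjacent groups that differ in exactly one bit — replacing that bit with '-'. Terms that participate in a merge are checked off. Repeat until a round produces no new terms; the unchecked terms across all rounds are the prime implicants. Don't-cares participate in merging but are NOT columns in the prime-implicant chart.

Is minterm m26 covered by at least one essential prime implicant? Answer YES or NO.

size-2^0 implicants → 00010(✓)  00100(✓)  00101(✓)  00110(✓)  00111(✓)  01000(✓)  01001(✓)  01010(✓)  01011(✓)  01111(✓)  10000(✓)  10011(✓)  10100(✓)  10110(✓)  10111(✓)  11000(✓)  11010(✓)  11101(✓)  11110(✓)  11111(✓)
size-2^1 implicants → -0100(✓)  -0110(✓)  -0111(✓)  -1000(✓)  -1010(✓)  -1111(✓)  0-010  0-111(✓)  00-10  001-0(✓)  001-1(✓)  0010-(✓)  0011-(✓)  01-11  010-0(✓)  010-1(✓)  0100-(✓)  0101-(✓)  1-000  1-110(✓)  1-111(✓)  10-00  10-11  101-0(✓)  1011-(✓)  11-10  110-0(✓)  111-1  1111-(✓)
size-2^2 implicants → --111  -01-0  -011-  -10-0  001--  010--  1-11-
Unchecked terms (primes): --111, -01-0, -011-, -10-0, 0-010, 00-10, 001--, 01-11, 010--, 1-000, 1-11-, 10-00, 10-11, 11-10, 111-1
Minterm coverage:
  m2 ⊆ 0-010,00-10
  m4 ⊆ -01-0,001--
  m5 ⊆ 001-- [E]
  m6 ⊆ -01-0,-011-,00-10,001--
  m7 ⊆ --111,-011-,001--
  m8 ⊆ -10-0,010--
  m9 ⊆ 010-- [E]
  m10 ⊆ -10-0,0-010,010--
  m11 ⊆ 01-11,010--
  m15 ⊆ --111,01-11
  m16 ⊆ 1-000,10-00
  m19 ⊆ 10-11 [E]
  m20 ⊆ -01-0,10-00
  m22 ⊆ -01-0,-011-,1-11-
  m23 ⊆ --111,-011-,1-11-,10-11
  m26 ⊆ -10-0,11-10
  m30 ⊆ 1-11-,11-10
  m31 ⊆ --111,1-11-,111-1
E = {001--, 010--, 10-11}

NO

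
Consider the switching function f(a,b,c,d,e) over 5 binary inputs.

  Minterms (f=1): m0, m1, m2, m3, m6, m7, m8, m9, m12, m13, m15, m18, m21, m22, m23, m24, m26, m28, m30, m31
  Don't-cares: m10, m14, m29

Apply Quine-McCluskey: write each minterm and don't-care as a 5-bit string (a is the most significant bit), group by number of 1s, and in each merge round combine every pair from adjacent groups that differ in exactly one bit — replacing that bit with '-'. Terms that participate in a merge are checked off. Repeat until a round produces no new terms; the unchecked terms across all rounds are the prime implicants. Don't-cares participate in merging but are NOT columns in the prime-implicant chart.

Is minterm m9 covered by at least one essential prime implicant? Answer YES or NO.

NO

Round 0: 00000✓ 00001✓ 00010✓ 00011✓ 00110✓ 00111✓ 01000✓ 01001✓ 01010✓ 01100✓ 01101✓ 01110✓ 01111✓ 10010✓ 10101✓ 10110✓ 10111✓ 11000✓ 11010✓ 11100✓ 11101✓ 11110✓ 11111✓
Round 1: -0010✓ -0110✓ -0111✓ -1000✓ -1010✓ -1100✓ -1101✓ -1110✓ -1111✓ 0-000✓ 0-001✓ 0-010✓ 0-110✓ 0-111✓ 00-10✓ 00-11✓ 000-0✓ 000-1✓ 0000-✓ 0001-✓ 0011-✓ 01-00✓ 01-01✓ 01-10✓ 010-0✓ 0100-✓ 011-0✓ 011-1✓ 0110-✓ 0111-✓ 1-010✓ 1-101✓ 1-110✓ 1-111✓ 10-10✓ 101-1✓ 1011-✓ 11-00✓ 11-10✓ 110-0✓ 111-0✓ 111-1✓ 1110-✓ 1111-✓
Round 2: --010✓ --110✓ --111✓ -0-10✓ -011-✓ -1-00✓ -1-10✓ -10-0✓ -11-0✓ -11-1✓ -110-✓ -111-✓ 0--10✓ 0-0-0 0-00- 0-11-✓ 00-1- 000-- 01--0✓ 01-0- 011--✓ 1--10✓ 1-1-1 1-11-✓ 11--0✓ 111--✓
Round 3: ---10 --11- -1--0 -11--
PIs = {---10, --11-, -1--0, -11--, 0-0-0, 0-00-, 00-1-, 000--, 01-0-, 1-1-1}
Coverage chart:
  m0: 0-0-0,0-00-,000--
  m1: 0-00-,000--
  m2: ---10,0-0-0,00-1-,000--
  m3: 00-1-,000--
  m6: ---10,--11-,00-1-
  m7: --11-,00-1-
  m8: -1--0,0-0-0,0-00-,01-0-
  m9: 0-00-,01-0-
  m12: -1--0,-11--,01-0-
  m13: -11--,01-0-
  m15: --11-,-11--
  m18: ---10 ←essential
  m21: 1-1-1 ←essential
  m22: ---10,--11-
  m23: --11-,1-1-1
  m24: -1--0 ←essential
  m26: ---10,-1--0
  m28: -1--0,-11--
  m30: ---10,--11-,-1--0,-11--
  m31: --11-,-11--,1-1-1
Essential: ---10, -1--0, 1-1-1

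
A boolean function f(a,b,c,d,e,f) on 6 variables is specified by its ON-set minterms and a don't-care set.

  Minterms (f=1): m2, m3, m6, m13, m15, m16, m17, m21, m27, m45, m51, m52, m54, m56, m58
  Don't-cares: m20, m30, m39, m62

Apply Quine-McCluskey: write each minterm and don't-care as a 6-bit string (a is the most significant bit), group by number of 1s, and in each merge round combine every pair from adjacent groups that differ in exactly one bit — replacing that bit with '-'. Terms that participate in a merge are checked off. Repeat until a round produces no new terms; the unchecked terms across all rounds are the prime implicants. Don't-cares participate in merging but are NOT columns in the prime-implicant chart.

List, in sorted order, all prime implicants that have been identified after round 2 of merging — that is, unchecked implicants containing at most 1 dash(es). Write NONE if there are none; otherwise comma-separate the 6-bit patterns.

Round 0: 000010✓ 000011✓ 000110✓ 001101✓ 001111✓ 010000✓ 010001✓ 010100✓ 010101✓ 011011 011110✓ 100111 101101✓ 110011 110100✓ 110110✓ 111000✓ 111010✓ 111110✓
Round 1: -01101 -10100 -11110 000-10 00001- 0011-1 010-00✓ 010-01✓ 01000-✓ 01010-✓ 11-110 1101-0 111-10 1110-0
Round 2: 010-0-
PIs = {-01101, -10100, -11110, 000-10, 00001-, 0011-1, 010-0-, 011011, 100111, 11-110, 110011, 1101-0, 111-10, 1110-0}

-01101, -10100, -11110, 000-10, 00001-, 0011-1, 011011, 100111, 11-110, 110011, 1101-0, 111-10, 1110-0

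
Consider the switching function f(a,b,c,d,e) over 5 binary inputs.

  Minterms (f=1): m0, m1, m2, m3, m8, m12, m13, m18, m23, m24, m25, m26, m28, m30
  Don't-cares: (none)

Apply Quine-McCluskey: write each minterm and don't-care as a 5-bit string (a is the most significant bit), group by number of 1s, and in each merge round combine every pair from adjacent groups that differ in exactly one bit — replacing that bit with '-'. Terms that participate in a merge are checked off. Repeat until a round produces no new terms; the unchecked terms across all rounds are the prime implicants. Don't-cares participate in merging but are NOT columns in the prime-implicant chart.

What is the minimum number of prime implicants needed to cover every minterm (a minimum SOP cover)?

7

size-2^0 implicants → 00000(✓)  00001(✓)  00010(✓)  00011(✓)  01000(✓)  01100(✓)  01101(✓)  10010(✓)  10111  11000(✓)  11001(✓)  11010(✓)  11100(✓)  11110(✓)
size-2^1 implicants → -0010  -1000(✓)  -1100(✓)  0-000  000-0(✓)  000-1(✓)  0000-(✓)  0001-(✓)  01-00(✓)  0110-  1-010  11-00(✓)  11-10(✓)  110-0(✓)  1100-  111-0(✓)
size-2^2 implicants → -1-00  000--  11--0
Unchecked terms (primes): -0010, -1-00, 0-000, 000--, 0110-, 1-010, 10111, 11--0, 1100-
Minterm coverage:
  m0 ⊆ 0-000,000--
  m1 ⊆ 000-- [E]
  m2 ⊆ -0010,000--
  m3 ⊆ 000-- [E]
  m8 ⊆ -1-00,0-000
  m12 ⊆ -1-00,0110-
  m13 ⊆ 0110- [E]
  m18 ⊆ -0010,1-010
  m23 ⊆ 10111 [E]
  m24 ⊆ -1-00,11--0,1100-
  m25 ⊆ 1100- [E]
  m26 ⊆ 1-010,11--0
  m28 ⊆ -1-00,11--0
  m30 ⊆ 11--0 [E]
E = {000--, 0110-, 10111, 11--0, 1100-}
Petrick residual → -0010, -1-00
Cover = b'c'de' + bd'e' + a'b'c' + a'bcd' + ab'cde + abe' + abc'd'  |cover|=7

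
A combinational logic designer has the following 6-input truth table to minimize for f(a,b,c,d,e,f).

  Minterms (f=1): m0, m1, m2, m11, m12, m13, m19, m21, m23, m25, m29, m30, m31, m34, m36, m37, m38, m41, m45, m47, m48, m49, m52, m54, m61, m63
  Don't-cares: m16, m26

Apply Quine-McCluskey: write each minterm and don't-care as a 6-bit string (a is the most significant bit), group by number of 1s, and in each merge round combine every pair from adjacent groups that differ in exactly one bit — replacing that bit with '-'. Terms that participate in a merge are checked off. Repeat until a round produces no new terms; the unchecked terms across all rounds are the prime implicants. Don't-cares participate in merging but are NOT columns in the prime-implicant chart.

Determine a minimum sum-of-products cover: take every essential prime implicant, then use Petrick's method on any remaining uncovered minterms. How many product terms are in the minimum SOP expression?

13

[col 0] 000000*, 000001*, 000010*, 001011, 001100*, 001101*, 010000*, 010011*, 010101*, 010111*, 011001*, 011010*, 011101*, 011110*, 011111*, 100010*, 100100*, 100101*, 100110*, 101001*, 101101*, 101111*, 110000*, 110001*, 110100*, 110110*, 111101*, 111111*
[col 1] -00010, -01101*, -10000, -11101*, -11111*, 0-0000, 0-1101*, 0000-0, 00000-, 00110-, 01-101*, 01-111*, 010-11, 0101-1*, 011-01, 011-10, 0111-1*, 01111-, 1-0100*, 1-0110*, 1-1101*, 1-1111*, 10-101, 100-10, 1001-0*, 10010-, 101-01, 1011-1*, 110-00, 11000-, 1101-0*, 1111-1*
[col 2] --1101, -111-1, 01-1-1, 1-01-0, 1-11-1
Prime implicants: --1101, -00010, -10000, -111-1, 0-0000, 0000-0, 00000-, 001011, 00110-, 01-1-1, 010-11, 011-01, 011-10, 01111-, 1-01-0, 1-11-1, 10-101, 100-10, 10010-, 101-01, 110-00, 11000-
PI chart (minterm → PIs covering it):
  0 | 0-0000,0000-0,00000-
  1 | 00000-  (sole → essential)
  2 | -00010,0000-0
  11 | 001011  (sole → essential)
  12 | 00110-  (sole → essential)
  13 | --1101,00110-
  19 | 010-11  (sole → essential)
  21 | 01-1-1  (sole → essential)
  23 | 01-1-1,010-11
  25 | 011-01  (sole → essential)
  29 | --1101,-111-1,01-1-1,011-01
  30 | 011-10,01111-
  31 | -111-1,01-1-1,01111-
  34 | -00010,100-10
  36 | 1-01-0,10010-
  37 | 10-101,10010-
  38 | 1-01-0,100-10
  41 | 101-01  (sole → essential)
  45 | --1101,1-11-1,10-101,101-01
  47 | 1-11-1  (sole → essential)
  48 | -10000,110-00,11000-
  49 | 11000-  (sole → essential)
  52 | 1-01-0,110-00
  54 | 1-01-0  (sole → essential)
  61 | --1101,-111-1,1-11-1
  63 | -111-1,1-11-1
Essential prime implicants: 00000-, 001011, 00110-, 01-1-1, 010-11, 011-01, 1-01-0, 1-11-1, 101-01, 11000-
Petrick residual → -00010, 011-10, 10-101
Minimum SOP uses 13 PIs: b'c'd'ef' + a'b'c'd'e' + a'b'cd'ef + a'b'cde' + a'bdf + a'bc'ef + a'bce'f + a'bcef' + ac'df' + acdf + ab'de'f + ab'ce'f + abc'd'e'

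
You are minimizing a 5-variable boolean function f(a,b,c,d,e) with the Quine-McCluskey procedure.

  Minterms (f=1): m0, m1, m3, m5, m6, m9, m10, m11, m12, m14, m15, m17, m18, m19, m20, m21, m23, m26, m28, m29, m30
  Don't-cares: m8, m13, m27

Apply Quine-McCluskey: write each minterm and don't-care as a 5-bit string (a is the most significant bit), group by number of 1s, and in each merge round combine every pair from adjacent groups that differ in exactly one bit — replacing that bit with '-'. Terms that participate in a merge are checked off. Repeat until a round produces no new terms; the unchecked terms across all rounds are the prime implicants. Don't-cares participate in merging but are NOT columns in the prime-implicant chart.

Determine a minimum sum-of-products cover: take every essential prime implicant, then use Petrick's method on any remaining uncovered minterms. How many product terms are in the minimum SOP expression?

9

Round 0: 00000✓ 00001✓ 00011✓ 00101✓ 00110✓ 01000✓ 01001✓ 01010✓ 01011✓ 01100✓ 01101✓ 01110✓ 01111✓ 10001✓ 10010✓ 10011✓ 10100✓ 10101✓ 10111✓ 11010✓ 11011✓ 11100✓ 11101✓ 11110✓
Round 1: -0001✓ -0011✓ -0101✓ -1010✓ -1011✓ -1100✓ -1101✓ -1110✓ 0-000✓ 0-001✓ 0-011✓ 0-101✓ 0-110 00-01✓ 000-1✓ 0000-✓ 01-00✓ 01-01✓ 01-10✓ 01-11✓ 010-0✓ 010-1✓ 0100-✓ 0101-✓ 011-0✓ 011-1✓ 0110-✓ 0111-✓ 1-010✓ 1-011✓ 1-100✓ 1-101✓ 10-01✓ 10-11✓ 100-1✓ 1001-✓ 101-1✓ 1010-✓ 11-10✓ 1101-✓ 111-0✓ 1110-✓
Round 2: --011 --101 -0-01 -00-1 -1-10 -101- -11-0 -110- 0--01 0-0-1 0-00- 01--0✓ 01--1✓ 01-0-✓ 01-1-✓ 010--✓ 011--✓ 1-01- 1-10- 10--1
Round 3: 01---
PIs = {--011, --101, -0-01, -00-1, -1-10, -101-, -11-0, -110-, 0--01, 0-0-1, 0-00-, 0-110, 01---, 1-01-, 1-10-, 10--1}
Coverage chart:
  m0: 0-00- ←essential
  m1: -0-01,-00-1,0--01,0-0-1,0-00-
  m3: --011,-00-1,0-0-1
  m5: --101,-0-01,0--01
  m6: 0-110 ←essential
  m9: 0--01,0-0-1,0-00-,01---
  m10: -1-10,-101-,01---
  m11: --011,-101-,0-0-1,01---
  m12: -11-0,-110-,01---
  m14: -1-10,-11-0,0-110,01---
  m15: 01--- ←essential
  m17: -0-01,-00-1,10--1
  m18: 1-01- ←essential
  m19: --011,-00-1,1-01-,10--1
  m20: 1-10- ←essential
  m21: --101,-0-01,1-10-,10--1
  m23: 10--1 ←essential
  m26: -1-10,-101-,1-01-
  m28: -11-0,-110-,1-10-
  m29: --101,-110-,1-10-
  m30: -1-10,-11-0
Essential: 0-00-, 0-110, 01---, 1-01-, 1-10-, 10--1
Petrick residual → --011, --101, -1-10
Min cover (9 terms): c'de + cd'e + bde' + a'c'd' + a'cde' + a'b + ac'd + acd' + ab'e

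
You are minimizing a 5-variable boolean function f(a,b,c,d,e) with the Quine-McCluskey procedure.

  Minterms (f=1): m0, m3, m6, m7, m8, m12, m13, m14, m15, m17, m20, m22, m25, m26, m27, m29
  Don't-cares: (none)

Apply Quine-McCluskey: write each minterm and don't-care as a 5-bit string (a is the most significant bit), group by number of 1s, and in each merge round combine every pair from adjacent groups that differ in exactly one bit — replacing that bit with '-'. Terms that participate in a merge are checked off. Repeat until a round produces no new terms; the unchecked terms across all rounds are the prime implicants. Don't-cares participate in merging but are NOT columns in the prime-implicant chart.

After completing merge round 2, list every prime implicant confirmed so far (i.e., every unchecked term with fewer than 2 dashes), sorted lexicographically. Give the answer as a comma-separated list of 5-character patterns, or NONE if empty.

size-2^0 implicants → 00000(✓)  00011(✓)  00110(✓)  00111(✓)  01000(✓)  01100(✓)  01101(✓)  01110(✓)  01111(✓)  10001(✓)  10100(✓)  10110(✓)  11001(✓)  11010(✓)  11011(✓)  11101(✓)
size-2^1 implicants → -0110  -1101  0-000  0-110(✓)  0-111(✓)  00-11  0011-(✓)  01-00  011-0(✓)  011-1(✓)  0110-(✓)  0111-(✓)  1-001  101-0  11-01  110-1  1101-
size-2^2 implicants → 0-11-  011--
Unchecked terms (primes): -0110, -1101, 0-000, 0-11-, 00-11, 01-00, 011--, 1-001, 101-0, 11-01, 110-1, 1101-

-0110, -1101, 0-000, 00-11, 01-00, 1-001, 101-0, 11-01, 110-1, 1101-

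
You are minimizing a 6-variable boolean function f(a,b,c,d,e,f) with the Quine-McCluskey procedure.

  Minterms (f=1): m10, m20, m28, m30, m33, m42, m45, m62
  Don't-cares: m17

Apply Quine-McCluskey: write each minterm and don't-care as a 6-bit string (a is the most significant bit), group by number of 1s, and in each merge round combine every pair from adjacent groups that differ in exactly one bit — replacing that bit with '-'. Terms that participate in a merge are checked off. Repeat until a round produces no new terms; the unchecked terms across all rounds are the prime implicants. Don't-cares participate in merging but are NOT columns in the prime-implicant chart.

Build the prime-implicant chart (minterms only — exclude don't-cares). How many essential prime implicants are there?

size-2^0 implicants → 001010(✓)  010001  010100(✓)  011100(✓)  011110(✓)  100001  101010(✓)  101101  111110(✓)
size-2^1 implicants → -01010  -11110  01-100  0111-0
Unchecked terms (primes): -01010, -11110, 01-100, 010001, 0111-0, 100001, 101101
Minterm coverage:
  m10 ⊆ -01010 [E]
  m20 ⊆ 01-100 [E]
  m28 ⊆ 01-100,0111-0
  m30 ⊆ -11110,0111-0
  m33 ⊆ 100001 [E]
  m42 ⊆ -01010 [E]
  m45 ⊆ 101101 [E]
  m62 ⊆ -11110 [E]
E = {-01010, -11110, 01-100, 100001, 101101}

5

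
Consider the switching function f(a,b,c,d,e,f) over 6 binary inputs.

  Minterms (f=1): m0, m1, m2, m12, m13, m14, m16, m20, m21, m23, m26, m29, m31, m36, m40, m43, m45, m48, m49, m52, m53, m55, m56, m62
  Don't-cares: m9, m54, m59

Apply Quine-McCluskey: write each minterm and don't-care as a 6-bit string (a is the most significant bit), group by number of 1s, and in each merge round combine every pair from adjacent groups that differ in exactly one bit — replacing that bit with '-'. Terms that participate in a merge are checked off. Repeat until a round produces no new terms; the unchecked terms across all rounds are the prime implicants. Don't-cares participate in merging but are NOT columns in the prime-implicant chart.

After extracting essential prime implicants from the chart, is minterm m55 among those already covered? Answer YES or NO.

NO

size-2^0 implicants → 000000(✓)  000001(✓)  000010(✓)  001001(✓)  001100(✓)  001101(✓)  001110(✓)  010000(✓)  010100(✓)  010101(✓)  010111(✓)  011010  011101(✓)  011111(✓)  100100(✓)  101000(✓)  101011(✓)  101101(✓)  110000(✓)  110001(✓)  110100(✓)  110101(✓)  110110(✓)  110111(✓)  111000(✓)  111011(✓)  111110(✓)
size-2^1 implicants → -01101  -10000(✓)  -10100(✓)  -10101(✓)  -10111(✓)  0-0000  0-1101  00-001  0000-0  00000-  001-01  0011-0  00110-  01-101(✓)  01-111(✓)  010-00(✓)  0101-1(✓)  01010-(✓)  0111-1(✓)  1-0100  1-1000  1-1011  11-000  11-110  110-00(✓)  110-01(✓)  11000-(✓)  1101-0(✓)  1101-1(✓)  11010-(✓)  11011-(✓)
size-2^2 implicants → -10-00  -101-1  -1010-  01-1-1  110-0-  1101--
Unchecked terms (primes): -01101, -10-00, -101-1, -1010-, 0-0000, 0-1101, 00-001, 0000-0, 00000-, 001-01, 0011-0, 00110-, 01-1-1, 011010, 1-0100, 1-1000, 1-1011, 11-000, 11-110, 110-0-, 1101--
Minterm coverage:
  m0 ⊆ 0-0000,0000-0,00000-
  m1 ⊆ 00-001,00000-
  m2 ⊆ 0000-0 [E]
  m12 ⊆ 0011-0,00110-
  m13 ⊆ -01101,0-1101,001-01,00110-
  m14 ⊆ 0011-0 [E]
  m16 ⊆ -10-00,0-0000
  m20 ⊆ -10-00,-1010-
  m21 ⊆ -101-1,-1010-,01-1-1
  m23 ⊆ -101-1,01-1-1
  m26 ⊆ 011010 [E]
  m29 ⊆ 0-1101,01-1-1
  m31 ⊆ 01-1-1 [E]
  m36 ⊆ 1-0100 [E]
  m40 ⊆ 1-1000 [E]
  m43 ⊆ 1-1011 [E]
  m45 ⊆ -01101 [E]
  m48 ⊆ -10-00,11-000,110-0-
  m49 ⊆ 110-0- [E]
  m52 ⊆ -10-00,-1010-,1-0100,110-0-,1101--
  m53 ⊆ -101-1,-1010-,110-0-,1101--
  m55 ⊆ -101-1,1101--
  m56 ⊆ 1-1000,11-000
  m62 ⊆ 11-110 [E]
E = {-01101, 0000-0, 0011-0, 01-1-1, 011010, 1-0100, 1-1000, 1-1011, 11-110, 110-0-}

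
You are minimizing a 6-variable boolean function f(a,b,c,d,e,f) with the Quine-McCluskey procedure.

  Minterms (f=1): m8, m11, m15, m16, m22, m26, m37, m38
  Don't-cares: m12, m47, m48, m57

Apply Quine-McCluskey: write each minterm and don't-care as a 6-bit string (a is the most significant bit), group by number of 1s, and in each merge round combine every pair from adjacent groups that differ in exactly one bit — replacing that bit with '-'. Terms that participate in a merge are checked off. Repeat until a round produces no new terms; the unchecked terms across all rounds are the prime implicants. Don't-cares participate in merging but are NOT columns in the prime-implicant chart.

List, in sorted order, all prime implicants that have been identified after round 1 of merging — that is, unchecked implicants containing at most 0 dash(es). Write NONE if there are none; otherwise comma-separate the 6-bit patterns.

010110, 011010, 100101, 100110, 111001

Round 0: 001000✓ 001011✓ 001100✓ 001111✓ 010000✓ 010110 011010 100101 100110 101111✓ 110000✓ 111001
Round 1: -01111 -10000 001-00 001-11
PIs = {-01111, -10000, 001-00, 001-11, 010110, 011010, 100101, 100110, 111001}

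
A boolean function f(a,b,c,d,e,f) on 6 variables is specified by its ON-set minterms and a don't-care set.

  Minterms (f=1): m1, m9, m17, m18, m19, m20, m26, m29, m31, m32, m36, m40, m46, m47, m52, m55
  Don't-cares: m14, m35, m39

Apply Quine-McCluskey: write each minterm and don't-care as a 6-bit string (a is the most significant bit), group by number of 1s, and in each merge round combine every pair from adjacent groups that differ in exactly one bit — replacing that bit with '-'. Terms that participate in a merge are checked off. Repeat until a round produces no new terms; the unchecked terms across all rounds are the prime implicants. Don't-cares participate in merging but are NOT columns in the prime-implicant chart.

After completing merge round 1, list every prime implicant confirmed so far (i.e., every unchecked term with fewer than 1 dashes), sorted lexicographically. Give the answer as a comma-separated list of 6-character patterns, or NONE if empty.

NONE

size-2^0 implicants → 000001(✓)  001001(✓)  001110(✓)  010001(✓)  010010(✓)  010011(✓)  010100(✓)  011010(✓)  011101(✓)  011111(✓)  100000(✓)  100011(✓)  100100(✓)  100111(✓)  101000(✓)  101110(✓)  101111(✓)  110100(✓)  110111(✓)
size-2^1 implicants → -01110  -10100  0-0001  00-001  01-010  0100-1  01001-  0111-1  1-0100  1-0111  10-000  10-111  100-00  100-11  10111-
Unchecked terms (primes): -01110, -10100, 0-0001, 00-001, 01-010, 0100-1, 01001-, 0111-1, 1-0100, 1-0111, 10-000, 10-111, 100-00, 100-11, 10111-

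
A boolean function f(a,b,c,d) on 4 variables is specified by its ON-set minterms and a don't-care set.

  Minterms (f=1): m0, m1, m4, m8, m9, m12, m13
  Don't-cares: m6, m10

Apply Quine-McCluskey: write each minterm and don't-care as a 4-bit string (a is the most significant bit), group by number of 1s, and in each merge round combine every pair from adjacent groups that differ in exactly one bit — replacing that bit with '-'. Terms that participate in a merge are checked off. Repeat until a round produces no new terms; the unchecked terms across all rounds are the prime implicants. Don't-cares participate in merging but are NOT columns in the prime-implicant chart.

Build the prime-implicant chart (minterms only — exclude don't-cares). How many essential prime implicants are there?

size-2^0 implicants → 0000(✓)  0001(✓)  0100(✓)  0110(✓)  1000(✓)  1001(✓)  1010(✓)  1100(✓)  1101(✓)
size-2^1 implicants → -000(✓)  -001(✓)  -100(✓)  0-00(✓)  000-(✓)  01-0  1-00(✓)  1-01(✓)  10-0  100-(✓)  110-(✓)
size-2^2 implicants → --00  -00-  1-0-
Unchecked terms (primes): --00, -00-, 01-0, 1-0-, 10-0
Minterm coverage:
  m0 ⊆ --00,-00-
  m1 ⊆ -00- [E]
  m4 ⊆ --00,01-0
  m8 ⊆ --00,-00-,1-0-,10-0
  m9 ⊆ -00-,1-0-
  m12 ⊆ --00,1-0-
  m13 ⊆ 1-0- [E]
E = {-00-, 1-0-}

2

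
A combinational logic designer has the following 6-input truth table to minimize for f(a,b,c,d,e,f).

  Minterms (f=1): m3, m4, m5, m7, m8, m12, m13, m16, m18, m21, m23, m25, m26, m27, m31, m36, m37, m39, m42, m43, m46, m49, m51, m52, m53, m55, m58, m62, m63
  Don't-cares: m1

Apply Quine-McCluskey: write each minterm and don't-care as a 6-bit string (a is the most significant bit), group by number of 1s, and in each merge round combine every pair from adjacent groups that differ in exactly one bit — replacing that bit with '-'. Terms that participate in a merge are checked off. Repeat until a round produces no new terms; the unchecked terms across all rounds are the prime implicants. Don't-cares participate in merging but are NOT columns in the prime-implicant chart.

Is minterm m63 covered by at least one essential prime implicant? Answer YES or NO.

NO

Round 0: 000001✓ 000011✓ 000100✓ 000101✓ 000111✓ 001000✓ 001100✓ 001101✓ 010000✓ 010010✓ 010101✓ 010111✓ 011001✓ 011010✓ 011011✓ 011111✓ 100100✓ 100101✓ 100111✓ 101010✓ 101011✓ 101110✓ 110001✓ 110011✓ 110100✓ 110101✓ 110111✓ 111010✓ 111110✓ 111111✓
Round 1: -00100✓ -00101✓ -00111✓ -10101✓ -10111✓ -11010 -11111✓ 0-0101✓ 0-0111✓ 00-100✓ 00-101✓ 000-01✓ 000-11✓ 0000-1✓ 0001-1✓ 00010-✓ 001-00 00110-✓ 01-010 01-111✓ 0100-0 0101-1✓ 011-11 0110-1 01101- 1-0100✓ 1-0101✓ 1-0111✓ 1-1010✓ 1-1110✓ 1001-1✓ 10010-✓ 101-10✓ 10101- 11-111✓ 110-01✓ 110-11✓ 1100-1✓ 1101-1✓ 11010-✓ 111-10✓ 11111-
Round 2: --0101✓ --0111✓ -001-1✓ -0010- -1-111 -101-1✓ 0-01-1✓ 00-10- 000--1 1-01-1✓ 1-010- 1-1-10 110--1
Round 3: --01-1
PIs = {--01-1, -0010-, -1-111, -11010, 00-10-, 000--1, 001-00, 01-010, 0100-0, 011-11, 0110-1, 01101-, 1-010-, 1-1-10, 10101-, 110--1, 11111-}
Coverage chart:
  m3: 000--1 ←essential
  m4: -0010-,00-10-
  m5: --01-1,-0010-,00-10-,000--1
  m7: --01-1,000--1
  m8: 001-00 ←essential
  m12: 00-10-,001-00
  m13: 00-10- ←essential
  m16: 0100-0 ←essential
  m18: 01-010,0100-0
  m21: --01-1 ←essential
  m23: --01-1,-1-111
  m25: 0110-1 ←essential
  m26: -11010,01-010,01101-
  m27: 011-11,0110-1,01101-
  m31: -1-111,011-11
  m36: -0010-,1-010-
  m37: --01-1,-0010-,1-010-
  m39: --01-1 ←essential
  m42: 1-1-10,10101-
  m43: 10101- ←essential
  m46: 1-1-10 ←essential
  m49: 110--1 ←essential
  m51: 110--1 ←essential
  m52: 1-010- ←essential
  m53: --01-1,1-010-,110--1
  m55: --01-1,-1-111,110--1
  m58: -11010,1-1-10
  m62: 1-1-10,11111-
  m63: -1-111,11111-
Essential: --01-1, 00-10-, 000--1, 001-00, 0100-0, 0110-1, 1-010-, 1-1-10, 10101-, 110--1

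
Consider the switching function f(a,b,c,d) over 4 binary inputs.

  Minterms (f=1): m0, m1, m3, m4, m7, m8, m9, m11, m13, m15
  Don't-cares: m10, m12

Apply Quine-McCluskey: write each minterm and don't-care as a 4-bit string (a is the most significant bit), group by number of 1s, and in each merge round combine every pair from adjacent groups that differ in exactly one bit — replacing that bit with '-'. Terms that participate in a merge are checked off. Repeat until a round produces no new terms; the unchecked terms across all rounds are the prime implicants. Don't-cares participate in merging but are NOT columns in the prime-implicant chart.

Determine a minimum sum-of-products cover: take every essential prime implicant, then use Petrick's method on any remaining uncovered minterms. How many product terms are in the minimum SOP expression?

[col 0] 0000*, 0001*, 0011*, 0100*, 0111*, 1000*, 1001*, 1010*, 1011*, 1100*, 1101*, 1111*
[col 1] -000*, -001*, -011*, -100*, -111*, 0-00*, 0-11*, 00-1*, 000-*, 1-00*, 1-01*, 1-11*, 10-0*, 10-1*, 100-*, 101-*, 11-1*, 110-*
[col 2] --00, --11, -0-1, -00-, 1--1, 1-0-, 10--
Prime implicants: --00, --11, -0-1, -00-, 1--1, 1-0-, 10--
PI chart (minterm → PIs covering it):
  0 | --00,-00-
  1 | -0-1,-00-
  3 | --11,-0-1
  4 | --00  (sole → essential)
  7 | --11  (sole → essential)
  8 | --00,-00-,1-0-,10--
  9 | -0-1,-00-,1--1,1-0-,10--
  11 | --11,-0-1,1--1,10--
  13 | 1--1,1-0-
  15 | --11,1--1
Essential prime implicants: --00, --11
Petrick residual → -0-1, 1--1
Minimum SOP uses 4 PIs: c'd' + cd + b'd + ad

4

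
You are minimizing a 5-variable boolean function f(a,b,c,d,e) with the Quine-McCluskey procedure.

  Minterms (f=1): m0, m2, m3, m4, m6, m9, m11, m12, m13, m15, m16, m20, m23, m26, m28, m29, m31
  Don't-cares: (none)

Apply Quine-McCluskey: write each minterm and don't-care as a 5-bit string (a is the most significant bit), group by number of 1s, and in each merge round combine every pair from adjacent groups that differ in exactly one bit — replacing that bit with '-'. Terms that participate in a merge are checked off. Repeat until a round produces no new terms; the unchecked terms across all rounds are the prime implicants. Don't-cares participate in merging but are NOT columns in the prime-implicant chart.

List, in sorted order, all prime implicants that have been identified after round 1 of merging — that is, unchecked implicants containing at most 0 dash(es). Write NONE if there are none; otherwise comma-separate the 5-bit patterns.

Round 0: 00000✓ 00010✓ 00011✓ 00100✓ 00110✓ 01001✓ 01011✓ 01100✓ 01101✓ 01111✓ 10000✓ 10100✓ 10111✓ 11010 11100✓ 11101✓ 11111✓
Round 1: -0000✓ -0100✓ -1100✓ -1101✓ -1111✓ 0-011 0-100✓ 00-00✓ 00-10✓ 000-0✓ 0001- 001-0✓ 01-01✓ 01-11✓ 010-1✓ 011-1✓ 0110-✓ 1-100✓ 1-111 10-00✓ 111-1✓ 1110-✓
Round 2: --100 -0-00 -11-1 -110- 00--0 01--1
PIs = {--100, -0-00, -11-1, -110-, 0-011, 00--0, 0001-, 01--1, 1-111, 11010}

11010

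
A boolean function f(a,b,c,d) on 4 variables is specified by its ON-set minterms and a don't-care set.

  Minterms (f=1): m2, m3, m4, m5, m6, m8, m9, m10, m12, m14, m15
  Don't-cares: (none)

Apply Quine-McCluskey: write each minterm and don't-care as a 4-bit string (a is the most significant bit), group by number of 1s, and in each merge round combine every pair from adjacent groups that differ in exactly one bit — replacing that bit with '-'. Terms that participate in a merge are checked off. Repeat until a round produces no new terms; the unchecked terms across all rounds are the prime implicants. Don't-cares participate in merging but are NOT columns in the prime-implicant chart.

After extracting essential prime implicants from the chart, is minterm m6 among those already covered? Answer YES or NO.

NO

Round 0: 0010✓ 0011✓ 0100✓ 0101✓ 0110✓ 1000✓ 1001✓ 1010✓ 1100✓ 1110✓ 1111✓
Round 1: -010✓ -100✓ -110✓ 0-10✓ 001- 01-0✓ 010- 1-00✓ 1-10✓ 10-0✓ 100- 11-0✓ 111-
Round 2: --10 -1-0 1--0
PIs = {--10, -1-0, 001-, 010-, 1--0, 100-, 111-}
Coverage chart:
  m2: --10,001-
  m3: 001- ←essential
  m4: -1-0,010-
  m5: 010- ←essential
  m6: --10,-1-0
  m8: 1--0,100-
  m9: 100- ←essential
  m10: --10,1--0
  m12: -1-0,1--0
  m14: --10,-1-0,1--0,111-
  m15: 111- ←essential
Essential: 001-, 010-, 100-, 111-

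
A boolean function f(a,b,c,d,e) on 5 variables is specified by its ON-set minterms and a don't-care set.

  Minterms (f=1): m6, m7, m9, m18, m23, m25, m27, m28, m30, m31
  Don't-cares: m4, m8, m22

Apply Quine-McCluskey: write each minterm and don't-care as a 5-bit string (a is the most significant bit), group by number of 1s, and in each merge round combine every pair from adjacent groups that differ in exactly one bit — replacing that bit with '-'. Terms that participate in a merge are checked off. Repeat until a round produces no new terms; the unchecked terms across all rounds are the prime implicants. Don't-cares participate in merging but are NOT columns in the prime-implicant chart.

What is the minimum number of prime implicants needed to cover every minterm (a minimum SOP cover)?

5

size-2^0 implicants → 00100(✓)  00110(✓)  00111(✓)  01000(✓)  01001(✓)  10010(✓)  10110(✓)  10111(✓)  11001(✓)  11011(✓)  11100(✓)  11110(✓)  11111(✓)
size-2^1 implicants → -0110(✓)  -0111(✓)  -1001  001-0  0011-(✓)  0100-  1-110(✓)  1-111(✓)  10-10  1011-(✓)  11-11  110-1  111-0  1111-(✓)
size-2^2 implicants → -011-  1-11-
Unchecked terms (primes): -011-, -1001, 001-0, 0100-, 1-11-, 10-10, 11-11, 110-1, 111-0
Minterm coverage:
  m6 ⊆ -011-,001-0
  m7 ⊆ -011- [E]
  m9 ⊆ -1001,0100-
  m18 ⊆ 10-10 [E]
  m23 ⊆ -011-,1-11-
  m25 ⊆ -1001,110-1
  m27 ⊆ 11-11,110-1
  m28 ⊆ 111-0 [E]
  m30 ⊆ 1-11-,111-0
  m31 ⊆ 1-11-,11-11
E = {-011-, 10-10, 111-0}
Petrick residual → -1001, 11-11
Cover = b'cd + bc'd'e + ab'de' + abde + abce'  |cover|=5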